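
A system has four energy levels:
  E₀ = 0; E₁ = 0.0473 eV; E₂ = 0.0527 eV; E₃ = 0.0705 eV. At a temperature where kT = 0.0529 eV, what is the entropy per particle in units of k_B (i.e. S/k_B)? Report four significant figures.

1.245

Eᵢ/kT = 0, 0.894140, 0.996219, 1.33270.
Z = Σ e^(−Eᵢ/kT) = e^(−0) + e^(−0.894140) + e^(−0.996219) + e^(−1.33270) = 1.00000 + 0.408959 + 0.369273 + 0.263764 = 2.04200.
⟨E⟩ = Σ EᵢPᵢ = 0.0281096 eV.
S/k_B = ln Z + ⟨E⟩/kT = ln(2.04200) + 0.0281096/0.0529 = 0.713930 + 0.531372 = 1.245.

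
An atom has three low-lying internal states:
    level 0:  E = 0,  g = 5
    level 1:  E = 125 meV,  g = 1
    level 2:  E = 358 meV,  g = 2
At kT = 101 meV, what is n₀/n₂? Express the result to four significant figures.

n₀/n₂ = (g₀/g₂) exp[−(E₀−E₂)/kT] = (5/2) × exp(−(-358 meV)/(101 meV)) = (5/2) × exp(3.54455) = 86.56.

86.56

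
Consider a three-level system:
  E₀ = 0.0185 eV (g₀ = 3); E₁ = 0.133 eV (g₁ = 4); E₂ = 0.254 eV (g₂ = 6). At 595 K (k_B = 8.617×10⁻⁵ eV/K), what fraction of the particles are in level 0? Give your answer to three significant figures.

k_BT = 8.617×10⁻⁵ × 595 K = 0.051271 eV.
Eᵢ/kT = 0.36083, 2.5941, 4.9541.
Z = Σ gᵢe^(−Eᵢ/kT) = 3·e^(−0.36083) + 4·e^(−2.5941) + 6·e^(−4.9541) = 2.0913 + 0.29885 + 0.042327 = 2.4325.
P₀ = g₀ e^(−E₀/kT) / Z = 2.0913/2.4325 = 0.860.

0.860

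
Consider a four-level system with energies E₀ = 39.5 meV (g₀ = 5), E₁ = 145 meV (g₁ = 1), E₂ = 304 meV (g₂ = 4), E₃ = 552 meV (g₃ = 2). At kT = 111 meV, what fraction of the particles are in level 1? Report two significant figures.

0.067

Eᵢ/kT = 0.3559, 1.306, 2.739, 4.973.
Z = Σ gᵢe^(−Eᵢ/kT) = 5·e^(−0.3559) + 1·e^(−1.306) + 4·e^(−2.739) + 2·e^(−4.973) = 3.503 + 0.2709 + 0.2585 + 0.01384 = 4.046.
P₁ = g₁ e^(−E₁/kT) / Z = 0.2709/4.046 = 0.067.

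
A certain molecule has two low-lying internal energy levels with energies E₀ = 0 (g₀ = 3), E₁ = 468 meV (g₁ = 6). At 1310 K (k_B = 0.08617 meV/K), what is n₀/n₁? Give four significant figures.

31.59

k_BT = 0.08617 × 1310 K = 112.883 meV.
n₀/n₁ = (g₀/g₁) exp[−(E₀−E₁)/kT] = (3/6) × exp(−(-468 meV)/(112.883 meV)) = (3/6) × exp(4.14589) = 31.59.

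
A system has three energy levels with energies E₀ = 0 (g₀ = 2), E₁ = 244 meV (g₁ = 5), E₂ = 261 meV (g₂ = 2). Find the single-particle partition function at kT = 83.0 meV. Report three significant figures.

Eᵢ/kT = 0, 2.9398, 3.1446.
Z = Σ gᵢe^(−Eᵢ/kT) = 2·e^(−0) + 5·e^(−2.9398) + 2·e^(−3.1446) = 2.0000 + 0.26438 + 0.086168 = 2.3505.

Z = 2.35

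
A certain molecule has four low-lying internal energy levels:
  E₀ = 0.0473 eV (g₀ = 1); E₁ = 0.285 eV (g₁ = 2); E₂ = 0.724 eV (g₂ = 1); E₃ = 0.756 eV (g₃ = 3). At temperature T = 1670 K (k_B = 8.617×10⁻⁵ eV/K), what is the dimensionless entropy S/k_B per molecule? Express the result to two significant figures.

k_BT = 8.617×10⁻⁵ × 1670 K = 0.1439 eV.
Eᵢ/kT = 0.3287, 1.981, 5.031, 5.254.
Z = Σ gᵢe^(−Eᵢ/kT) = 1·e^(−0.3287) + 2·e^(−1.981) + 1·e^(−5.031) + 3·e^(−5.254) = 0.7199 + 0.2759 + 0.006532 + 0.01568 = 1.018.
⟨E⟩ = Σ EᵢPᵢ = 0.1270 eV.
S/k_B = ln Z + ⟨E⟩/kT = ln(1.018) + 0.1270/0.1439 = 0.01784 + 0.8826 = 0.90.

0.90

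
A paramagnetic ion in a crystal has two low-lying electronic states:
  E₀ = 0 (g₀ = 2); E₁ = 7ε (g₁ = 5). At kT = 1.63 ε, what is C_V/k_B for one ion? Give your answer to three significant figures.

0.588

Eᵢ/kT = 0, 4.2945.
Z = Σ gᵢe^(−Eᵢ/kT) = 2·e^(−0) + 5·e^(−4.2945) = 2.0000 + 0.068217 = 2.0682.
⟨E⟩ = 0.23089 ε, ⟨E²⟩ = 1.6162 ε².
C_V/k_B = (⟨E²⟩ − ⟨E⟩²)/(kT)² = (1.6162 − 0.053310)/2.6569 = 0.588.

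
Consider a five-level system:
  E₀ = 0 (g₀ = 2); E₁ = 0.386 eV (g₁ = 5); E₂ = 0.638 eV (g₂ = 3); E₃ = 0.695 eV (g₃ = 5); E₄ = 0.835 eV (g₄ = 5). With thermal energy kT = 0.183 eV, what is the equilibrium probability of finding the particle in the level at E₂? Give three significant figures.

0.0321

Eᵢ/kT = 0, 2.1093, 3.4863, 3.7978, 4.5628.
Z = Σ gᵢe^(−Eᵢ/kT) = 2·e^(−0) + 5·e^(−2.1093) + 3·e^(−3.4863) + 5·e^(−3.7978) + 5·e^(−4.5628) = 2.0000 + 0.60661 + 0.091842 + 0.11210 + 0.052164 = 2.8627.
P₂ = g₂ e^(−E₂/kT) / Z = 0.091842/2.8627 = 0.0321.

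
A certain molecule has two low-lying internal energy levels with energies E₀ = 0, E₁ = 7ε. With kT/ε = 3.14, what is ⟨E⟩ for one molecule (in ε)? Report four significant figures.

Eᵢ/kT = 0, 2.22930.
Z = Σ e^(−Eᵢ/kT) = e^(−0) + e^(−2.22930) = 1.00000 + 0.107604 = 1.10760.
⟨E⟩ = Σ Eᵢ e^(−Eᵢ/kT) / Z = (0·1.00000 + 7·0.107604) / 1.10760 = 0.6801 ε.

0.6801 ε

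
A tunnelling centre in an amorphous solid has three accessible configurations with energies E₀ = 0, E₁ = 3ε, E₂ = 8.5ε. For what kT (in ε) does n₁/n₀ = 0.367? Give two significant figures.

n₁/n₀ = exp[−(E₁−E₀)/kT] = 0.367.
⇒ (E₁−E₀)/kT = ln(1/0.367) = ln(2.725) = 1.002.
kT = 3ε / 1.002 = 3.0 ε.

3.0 ε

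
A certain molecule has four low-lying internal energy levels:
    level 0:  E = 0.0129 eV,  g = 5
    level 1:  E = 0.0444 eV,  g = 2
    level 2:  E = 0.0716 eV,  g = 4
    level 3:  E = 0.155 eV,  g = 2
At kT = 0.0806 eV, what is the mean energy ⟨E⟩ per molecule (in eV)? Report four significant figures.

Eᵢ/kT = 0.160050, 0.550868, 0.888337, 1.92308.
Z = Σ gᵢe^(−Eᵢ/kT) = 5·e^(−0.160050) + 2·e^(−0.550868) + 4·e^(−0.888337) + 2·e^(−1.92308) = 4.26051 + 1.15290 + 1.64536 + 0.292312 = 7.35108.
⟨E⟩ = Σ Eᵢ gᵢe^(−Eᵢ/kT) / Z = (0.0129·4.26051 + 0.0444·1.15290 + 0.0716·1.64536 + 0.155·0.292312) / 7.35108 = 0.03663 eV.

0.03663 eV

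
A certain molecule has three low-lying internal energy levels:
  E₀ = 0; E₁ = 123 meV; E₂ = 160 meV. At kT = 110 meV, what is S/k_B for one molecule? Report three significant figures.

Eᵢ/kT = 0, 1.1182, 1.4545.
Z = Σ e^(−Eᵢ/kT) = e^(−0) + e^(−1.1182) + e^(−1.4545) = 1.0000 + 0.32687 + 0.23352 = 1.5604.
⟨E⟩ = Σ EᵢPᵢ = 49.710 meV.
S/k_B = ln Z + ⟨E⟩/kT = ln(1.5604) + 49.710/110 = 0.44494 + 0.45191 = 0.897.

0.897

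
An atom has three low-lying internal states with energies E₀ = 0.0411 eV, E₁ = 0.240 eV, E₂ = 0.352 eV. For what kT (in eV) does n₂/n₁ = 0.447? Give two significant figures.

0.14 eV

n₂/n₁ = exp[−(E₂−E₁)/kT] = 0.447.
⇒ (E₂−E₁)/kT = ln(1/0.447) = ln(2.237) = 0.8051.
kT = 0.112 eV / 0.8051 = 0.14 eV.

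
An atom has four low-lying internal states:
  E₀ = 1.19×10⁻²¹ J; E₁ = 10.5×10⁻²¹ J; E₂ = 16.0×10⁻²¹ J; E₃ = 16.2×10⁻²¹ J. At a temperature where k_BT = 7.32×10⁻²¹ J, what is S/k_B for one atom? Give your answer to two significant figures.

Eᵢ/kT = 0.1626, 1.434, 2.186, 2.213.
Z = Σ e^(−Eᵢ/kT) = e^(−0.1626) + e^(−1.434) + e^(−2.186) + e^(−2.213) = 0.8499 + 0.2384 + 0.1124 + 0.1094 = 1.310.
⟨E⟩ = Σ EᵢPᵢ = 5.409 ×10⁻²¹ J.
S/k_B = ln Z + ⟨E⟩/kT = ln(1.310) + 5.409/7.32 = 0.2700 + 0.7389 = 1.0.

1.0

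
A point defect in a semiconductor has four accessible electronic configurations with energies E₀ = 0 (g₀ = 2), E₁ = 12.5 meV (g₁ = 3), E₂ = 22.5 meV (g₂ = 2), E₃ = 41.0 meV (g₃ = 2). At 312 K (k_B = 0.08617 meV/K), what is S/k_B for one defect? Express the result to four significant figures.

k_BT = 0.08617 × 312 K = 26.8850 meV.
Eᵢ/kT = 0, 0.464943, 0.836898, 1.52501.
Z = Σ gᵢe^(−Eᵢ/kT) = 2·e^(−0) + 3·e^(−0.464943) + 2·e^(−0.836898) + 2·e^(−1.52501) = 2.00000 + 1.88451 + 0.866104 + 0.435238 = 5.18585.
⟨E⟩ = Σ EᵢPᵢ = 11.7413 meV.
S/k_B = ln Z + ⟨E⟩/kT = ln(5.18585) + 11.7413/26.8850 = 1.64593 + 0.436723 = 2.083.

2.083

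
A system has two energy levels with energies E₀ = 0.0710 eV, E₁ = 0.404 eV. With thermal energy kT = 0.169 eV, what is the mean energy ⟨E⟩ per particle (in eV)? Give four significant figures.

Eᵢ/kT = 0.420118, 2.39053.
Z = Σ e^(−Eᵢ/kT) = e^(−0.420118) + e^(−2.39053) = 0.656969 + 0.0915811 = 0.748550.
⟨E⟩ = Σ Eᵢ e^(−Eᵢ/kT) / Z = (0.0710·0.656969 + 0.404·0.0915811) / 0.748550 = 0.1117 eV.

0.1117 eV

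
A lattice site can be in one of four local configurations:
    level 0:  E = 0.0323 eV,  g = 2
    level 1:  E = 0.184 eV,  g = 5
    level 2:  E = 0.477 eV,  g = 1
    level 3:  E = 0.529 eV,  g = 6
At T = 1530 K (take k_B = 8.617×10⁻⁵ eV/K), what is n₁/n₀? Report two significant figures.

k_BT = 8.617×10⁻⁵ × 1530 K = 0.1318 eV.
n₁/n₀ = (g₁/g₀) exp[−(E₁−E₀)/kT] = (5/2) × exp(−(0.1517 eV)/(0.1318 eV)) = (5/2) × exp(-1.151) = 0.79.

0.79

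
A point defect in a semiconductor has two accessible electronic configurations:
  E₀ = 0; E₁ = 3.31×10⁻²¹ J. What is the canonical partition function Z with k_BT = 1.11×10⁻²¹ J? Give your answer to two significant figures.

Z = 1.1

Eᵢ/kT = 0, 2.982.
Z = Σ e^(−Eᵢ/kT) = e^(−0) + e^(−2.982) = 1.000 + 0.05069 = 1.051.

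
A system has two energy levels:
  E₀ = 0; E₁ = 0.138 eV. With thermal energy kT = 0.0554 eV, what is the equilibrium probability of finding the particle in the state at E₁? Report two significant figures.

Eᵢ/kT = 0, 2.491.
Z = Σ e^(−Eᵢ/kT) = e^(−0) + e^(−2.491) = 1.000 + 0.08283 = 1.083.
P₁ = e^(−E₁/kT) / Z = 0.08283/1.083 = 0.076.

0.076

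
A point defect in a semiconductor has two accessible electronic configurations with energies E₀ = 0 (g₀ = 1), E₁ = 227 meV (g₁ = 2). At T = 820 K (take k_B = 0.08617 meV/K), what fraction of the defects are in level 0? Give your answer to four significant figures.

0.9255

k_BT = 0.08617 × 820 K = 70.6594 meV.
Eᵢ/kT = 0, 3.21259.
Z = Σ gᵢe^(−Eᵢ/kT) = 1·e^(−0) + 2·e^(−3.21259) = 1.00000 + 0.0805044 = 1.08050.
P₀ = g₀ e^(−E₀/kT) / Z = 1.00000/1.08050 = 0.9255.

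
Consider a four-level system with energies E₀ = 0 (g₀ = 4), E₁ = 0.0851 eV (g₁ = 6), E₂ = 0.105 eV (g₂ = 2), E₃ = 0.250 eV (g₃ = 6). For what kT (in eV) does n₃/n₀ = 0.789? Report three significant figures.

n₃/n₀ = (g₃/g₀) exp[−(E₃−E₀)/kT] = 0.789.
⇒ (E₃−E₀)/kT = ln((6/4)/0.789) = ln(1.9011) = 0.64243.
kT = 0.250 eV / 0.64243 = 0.389 eV.

0.389 eV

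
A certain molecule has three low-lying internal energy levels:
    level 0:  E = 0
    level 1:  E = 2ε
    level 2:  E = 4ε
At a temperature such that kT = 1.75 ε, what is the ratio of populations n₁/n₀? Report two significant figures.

0.32

n₁/n₀ = exp[−(E₁−E₀)/kT] = exp(−(2ε)/(1.75ε)) = exp(-1.143) = 0.32.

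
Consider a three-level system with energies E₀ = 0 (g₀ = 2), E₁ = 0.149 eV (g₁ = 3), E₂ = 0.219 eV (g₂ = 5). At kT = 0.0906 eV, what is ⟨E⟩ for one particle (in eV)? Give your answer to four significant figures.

0.06081 eV

Eᵢ/kT = 0, 1.64459, 2.41722.
Z = Σ gᵢe^(−Eᵢ/kT) = 2·e^(−0) + 3·e^(−1.64459) + 5·e^(−2.41722) = 2.00000 + 0.579275 + 0.445846 = 3.02512.
⟨E⟩ = Σ Eᵢ gᵢe^(−Eᵢ/kT) / Z = (0·2.00000 + 0.149·0.579275 + 0.219·0.445846) / 3.02512 = 0.06081 eV.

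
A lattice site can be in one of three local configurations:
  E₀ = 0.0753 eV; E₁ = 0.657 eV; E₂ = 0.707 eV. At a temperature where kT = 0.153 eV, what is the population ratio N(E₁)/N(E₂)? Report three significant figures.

n₁/n₂ = exp[−(E₁−E₂)/kT] = exp(−(-0.050 eV)/(0.153 eV)) = exp(0.32680) = 1.39.

1.39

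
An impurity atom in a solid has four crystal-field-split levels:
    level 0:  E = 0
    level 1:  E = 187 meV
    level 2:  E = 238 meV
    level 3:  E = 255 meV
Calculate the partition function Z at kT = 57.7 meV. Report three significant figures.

Eᵢ/kT = 0, 3.2409, 4.1248, 4.4194.
Z = Σ e^(−Eᵢ/kT) = e^(−0) + e^(−3.2409) + e^(−4.1248) + e^(−4.4194) = 1.0000 + 0.039129 + 0.016167 + 0.012041 = 1.0673.

Z = 1.07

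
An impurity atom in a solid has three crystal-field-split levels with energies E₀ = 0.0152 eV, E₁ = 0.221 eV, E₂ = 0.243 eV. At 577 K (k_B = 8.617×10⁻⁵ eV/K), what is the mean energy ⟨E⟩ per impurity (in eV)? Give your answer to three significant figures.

0.0207 eV

k_BT = 8.617×10⁻⁵ × 577 K = 0.049720 eV.
Eᵢ/kT = 0.30571, 4.4449, 4.8874.
Z = Σ e^(−Eᵢ/kT) = e^(−0.30571) + e^(−4.4449) + e^(−4.8874) = 0.73660 + 0.011738 + 0.0075410 = 0.75588.
⟨E⟩ = Σ Eᵢ e^(−Eᵢ/kT) / Z = (0.0152·0.73660 + 0.221·0.011738 + 0.243·0.0075410) / 0.75588 = 0.0207 eV.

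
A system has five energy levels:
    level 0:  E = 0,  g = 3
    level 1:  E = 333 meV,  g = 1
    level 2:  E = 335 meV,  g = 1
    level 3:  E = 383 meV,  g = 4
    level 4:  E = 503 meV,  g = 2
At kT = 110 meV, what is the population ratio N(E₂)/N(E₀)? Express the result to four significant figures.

0.01586

n₂/n₀ = (g₂/g₀) exp[−(E₂−E₀)/kT] = (1/3) × exp(−(335 meV)/(110 meV)) = (1/3) × exp(-3.04545) = 0.01586.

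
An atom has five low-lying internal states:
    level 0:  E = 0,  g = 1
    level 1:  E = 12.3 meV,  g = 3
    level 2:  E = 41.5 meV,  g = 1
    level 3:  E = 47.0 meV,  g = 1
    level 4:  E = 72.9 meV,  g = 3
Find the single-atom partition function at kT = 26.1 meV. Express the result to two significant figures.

Eᵢ/kT = 0, 0.4713, 1.590, 1.801, 2.793.
Z = Σ gᵢe^(−Eᵢ/kT) = 1·e^(−0) + 3·e^(−0.4713) + 1·e^(−1.590) + 1·e^(−1.801) + 3·e^(−2.793) = 1.000 + 1.873 + 0.2039 + 0.1651 + 0.1837 = 3.426.

Z = 3.4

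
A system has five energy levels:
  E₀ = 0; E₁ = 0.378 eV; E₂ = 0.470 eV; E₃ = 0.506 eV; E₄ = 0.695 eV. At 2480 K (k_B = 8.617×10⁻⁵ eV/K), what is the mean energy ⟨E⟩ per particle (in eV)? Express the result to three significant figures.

k_BT = 8.617×10⁻⁵ × 2480 K = 0.21370 eV.
Eᵢ/kT = 0, 1.7688, 2.1993, 2.3678, 3.2522.
Z = Σ e^(−Eᵢ/kT) = e^(−0) + e^(−1.7688) + e^(−2.1993) + e^(−2.3678) + e^(−3.2522) = 1.0000 + 0.17054 + 0.11088 + 0.093687 + 0.038689 = 1.4138.
⟨E⟩ = Σ Eᵢ e^(−Eᵢ/kT) / Z = (0·1.0000 + 0.378·0.17054 + 0.470·0.11088 + 0.506·0.093687 + 0.695·0.038689) / 1.4138 = 0.135 eV.

0.135 eV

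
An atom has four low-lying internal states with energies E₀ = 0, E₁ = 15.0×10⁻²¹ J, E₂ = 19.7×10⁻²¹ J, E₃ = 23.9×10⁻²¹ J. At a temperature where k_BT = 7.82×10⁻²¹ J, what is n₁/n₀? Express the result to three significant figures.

n₁/n₀ = exp[−(E₁−E₀)/kT] = exp(−(15.0 ×10⁻²¹ J)/(7.82 ×10⁻²¹ J)) = exp(-1.9182) = 0.147.

0.147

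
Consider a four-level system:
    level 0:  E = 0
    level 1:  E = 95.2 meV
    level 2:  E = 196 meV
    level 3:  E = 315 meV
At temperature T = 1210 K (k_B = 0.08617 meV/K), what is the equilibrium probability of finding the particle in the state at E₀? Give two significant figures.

k_BT = 0.08617 × 1210 K = 104.3 meV.
Eᵢ/kT = 0, 0.9128, 1.879, 3.020.
Z = Σ e^(−Eᵢ/kT) = e^(−0) + e^(−0.9128) + e^(−1.879) + e^(−3.020) = 1.000 + 0.4014 + 0.1527 + 0.04880 = 1.603.
P₀ = e^(−E₀/kT) / Z = 1.000/1.603 = 0.62.

0.62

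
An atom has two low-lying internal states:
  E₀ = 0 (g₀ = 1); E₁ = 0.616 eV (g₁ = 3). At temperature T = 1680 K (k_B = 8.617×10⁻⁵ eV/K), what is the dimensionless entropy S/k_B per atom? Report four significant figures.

k_BT = 8.617×10⁻⁵ × 1680 K = 0.144766 eV.
Eᵢ/kT = 0, 4.25514.
Z = Σ gᵢe^(−Eᵢ/kT) = 1·e^(−0) + 3·e^(−4.25514) = 1.00000 + 0.0425733 = 1.04257.
⟨E⟩ = Σ EᵢPᵢ = 0.0251543 eV.
S/k_B = ln Z + ⟨E⟩/kT = ln(1.04257) + 0.0251543/0.144766 = 0.0416888 + 0.173758 = 0.2154.

0.2154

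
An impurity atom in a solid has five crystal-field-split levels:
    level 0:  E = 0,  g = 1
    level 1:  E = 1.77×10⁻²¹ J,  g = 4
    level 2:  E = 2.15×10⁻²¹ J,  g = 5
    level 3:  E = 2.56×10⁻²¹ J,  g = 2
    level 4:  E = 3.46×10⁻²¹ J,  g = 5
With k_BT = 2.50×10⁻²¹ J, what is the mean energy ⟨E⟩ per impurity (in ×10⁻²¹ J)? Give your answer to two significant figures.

Eᵢ/kT = 0, 0.7080, 0.8600, 1.024, 1.384.
Z = Σ gᵢe^(−Eᵢ/kT) = 1·e^(−0) + 4·e^(−0.7080) + 5·e^(−0.8600) + 2·e^(−1.024) + 5·e^(−1.384) = 1.000 + 1.971 + 2.116 + 0.7183 + 1.253 = 7.058.
⟨E⟩ = Σ Eᵢ gᵢe^(−Eᵢ/kT) / Z = (0·1.000 + 1.77·1.971 + 2.15·2.116 + 2.56·0.7183 + 3.46·1.253) / 7.058 = 2.0 ×10⁻²¹ J.

2.0 ×10⁻²¹ J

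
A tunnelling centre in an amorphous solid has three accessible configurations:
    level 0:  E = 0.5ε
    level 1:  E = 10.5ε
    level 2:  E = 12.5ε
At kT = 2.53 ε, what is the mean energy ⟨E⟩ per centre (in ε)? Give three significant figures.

Eᵢ/kT = 0.19763, 4.1502, 4.9407.
Z = Σ e^(−Eᵢ/kT) = e^(−0.19763) + e^(−4.1502) + e^(−4.9407) = 0.82067 + 0.015761 + 0.0071496 = 0.84358.
⟨E⟩ = Σ Eᵢ e^(−Eᵢ/kT) / Z = (0.5·0.82067 + 10.5·0.015761 + 12.5·0.0071496) / 0.84358 = 0.789 ε.

0.789 ε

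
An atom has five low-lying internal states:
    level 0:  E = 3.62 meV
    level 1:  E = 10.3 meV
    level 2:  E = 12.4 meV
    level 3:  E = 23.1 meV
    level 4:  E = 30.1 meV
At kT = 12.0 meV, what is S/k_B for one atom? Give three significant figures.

Eᵢ/kT = 0.30167, 0.85833, 1.0333, 1.9250, 2.5083.
Z = Σ e^(−Eᵢ/kT) = e^(−0.30167) + e^(−0.85833) + e^(−1.0333) + e^(−1.9250) + e^(−2.5083) = 0.73958 + 0.42387 + 0.35583 + 0.14588 + 0.081407 = 1.7466.
⟨E⟩ = Σ EᵢPᵢ = 9.8910 meV.
S/k_B = ln Z + ⟨E⟩/kT = ln(1.7466) + 9.8910/12.0 = 0.55767 + 0.82425 = 1.38.

1.38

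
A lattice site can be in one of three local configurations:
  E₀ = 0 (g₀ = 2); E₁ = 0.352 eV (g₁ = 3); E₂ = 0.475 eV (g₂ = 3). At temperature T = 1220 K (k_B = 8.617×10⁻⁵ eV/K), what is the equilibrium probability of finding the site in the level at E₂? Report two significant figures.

0.015

k_BT = 8.617×10⁻⁵ × 1220 K = 0.1051 eV.
Eᵢ/kT = 0, 3.349, 4.520.
Z = Σ gᵢe^(−Eᵢ/kT) = 2·e^(−0) + 3·e^(−3.349) + 3·e^(−4.520) = 2.000 + 0.1054 + 0.03267 = 2.138.
P₂ = g₂ e^(−E₂/kT) / Z = 0.03267/2.138 = 0.015.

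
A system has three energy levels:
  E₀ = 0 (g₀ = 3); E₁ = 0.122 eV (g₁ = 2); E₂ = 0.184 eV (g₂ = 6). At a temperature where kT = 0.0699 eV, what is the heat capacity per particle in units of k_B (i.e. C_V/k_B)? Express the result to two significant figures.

0.86

Eᵢ/kT = 0, 1.745, 2.632.
Z = Σ gᵢe^(−Eᵢ/kT) = 3·e^(−0) + 2·e^(−1.745) + 6·e^(−2.632) = 3.000 + 0.3493 + 0.4316 = 3.781.
⟨E⟩ = 0.03227 eV, ⟨E²⟩ = 0.005240 eV².
C_V/k_B = (⟨E²⟩ − ⟨E⟩²)/(kT)² = (0.005240 − 0.001041)/0.004886 = 0.86.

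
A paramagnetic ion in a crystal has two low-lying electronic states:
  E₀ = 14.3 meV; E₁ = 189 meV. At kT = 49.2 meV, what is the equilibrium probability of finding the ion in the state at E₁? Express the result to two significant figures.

Eᵢ/kT = 0.2907, 3.841.
Z = Σ e^(−Eᵢ/kT) = e^(−0.2907) + e^(−3.841) = 0.7477 + 0.02147 = 0.7692.
P₁ = e^(−E₁/kT) / Z = 0.02147/0.7692 = 0.028.

0.028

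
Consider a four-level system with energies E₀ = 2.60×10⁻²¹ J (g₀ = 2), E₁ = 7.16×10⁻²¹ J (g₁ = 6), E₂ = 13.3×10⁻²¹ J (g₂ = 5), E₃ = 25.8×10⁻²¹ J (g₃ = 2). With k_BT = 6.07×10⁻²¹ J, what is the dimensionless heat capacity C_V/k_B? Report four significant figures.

Eᵢ/kT = 0.428336, 1.17957, 2.19110, 4.25041.
Z = Σ gᵢe^(−Eᵢ/kT) = 2·e^(−0.428336) + 6·e^(−1.17957) + 5·e^(−2.19110) + 2·e^(−4.25041) = 1.30318 + 1.84447 + 0.558969 + 0.0285168 = 3.73514.
⟨E⟩ = 6.63019, ⟨E²⟩ = 59.2281.
C_V/k_B = (⟨E²⟩ − ⟨E⟩²)/(kT)² = (59.2281 − 43.9594)/36.8449 = 0.4144.

0.4144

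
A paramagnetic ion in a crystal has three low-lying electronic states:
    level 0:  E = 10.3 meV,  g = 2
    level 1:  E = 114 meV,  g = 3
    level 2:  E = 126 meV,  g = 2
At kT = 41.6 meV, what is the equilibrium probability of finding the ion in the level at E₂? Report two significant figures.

0.052

Eᵢ/kT = 0.2476, 2.740, 3.029.
Z = Σ gᵢe^(−Eᵢ/kT) = 2·e^(−0.2476) + 3·e^(−2.740) + 2·e^(−3.029) = 1.561 + 0.1937 + 0.09673 = 1.851.
P₂ = g₂ e^(−E₂/kT) / Z = 0.09673/1.851 = 0.052.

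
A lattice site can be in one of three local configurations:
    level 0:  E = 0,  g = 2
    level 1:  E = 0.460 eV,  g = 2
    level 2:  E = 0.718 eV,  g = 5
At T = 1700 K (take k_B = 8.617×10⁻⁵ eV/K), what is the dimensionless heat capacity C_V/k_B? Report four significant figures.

0.7768

k_BT = 8.617×10⁻⁵ × 1700 K = 0.146489 eV.
Eᵢ/kT = 0, 3.14017, 4.90139.
Z = Σ gᵢe^(−Eᵢ/kT) = 2·e^(−0) + 2·e^(−3.14017) + 5·e^(−4.90139) = 2.00000 + 0.0865509 + 0.0371812 = 2.12373.
⟨E⟩ = 0.0313173 eV, ⟨E²⟩ = 0.0176491 eV².
C_V/k_B = (⟨E²⟩ − ⟨E⟩²)/(kT)² = (0.0176491 − 0.000980773)/0.0214590 = 0.7768.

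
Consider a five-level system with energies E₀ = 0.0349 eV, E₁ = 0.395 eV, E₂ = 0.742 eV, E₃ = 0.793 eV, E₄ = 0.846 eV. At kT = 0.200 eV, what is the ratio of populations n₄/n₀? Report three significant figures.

n₄/n₀ = exp[−(E₄−E₀)/kT] = exp(−(0.8111 eV)/(0.200 eV)) = exp(-4.0555) = 0.0173.

0.0173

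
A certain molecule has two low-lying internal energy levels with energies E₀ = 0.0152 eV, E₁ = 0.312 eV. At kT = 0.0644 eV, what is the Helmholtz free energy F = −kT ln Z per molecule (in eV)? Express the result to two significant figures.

0.015 eV

Eᵢ/kT = 0.2360, 4.845.
Z = Σ e^(−Eᵢ/kT) = e^(−0.2360) + e^(−4.845) = 0.7898 + 0.007868 = 0.7977.
F = −kT ln Z = −0.0644 × ln(0.7977) = −0.0644 × -0.2260 = 0.015 eV.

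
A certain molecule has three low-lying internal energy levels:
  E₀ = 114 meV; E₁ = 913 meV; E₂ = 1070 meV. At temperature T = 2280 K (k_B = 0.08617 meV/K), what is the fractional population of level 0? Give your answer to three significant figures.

0.976

k_BT = 0.08617 × 2280 K = 196.47 meV.
Eᵢ/kT = 0.58024, 4.6470, 5.4461.
Z = Σ e^(−Eᵢ/kT) = e^(−0.58024) + e^(−4.6470) + e^(−5.4461) = 0.55976 + 0.0095903 + 0.0043131 = 0.57366.
P₀ = e^(−E₀/kT) / Z = 0.55976/0.57366 = 0.976.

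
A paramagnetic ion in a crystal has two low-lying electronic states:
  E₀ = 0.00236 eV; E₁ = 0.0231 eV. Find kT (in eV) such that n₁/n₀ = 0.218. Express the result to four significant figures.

0.01362 eV

n₁/n₀ = exp[−(E₁−E₀)/kT] = 0.218.
⇒ (E₁−E₀)/kT = ln(1/0.218) = ln(4.58716) = 1.52326.
kT = 0.02074 eV / 1.52326 = 0.01362 eV.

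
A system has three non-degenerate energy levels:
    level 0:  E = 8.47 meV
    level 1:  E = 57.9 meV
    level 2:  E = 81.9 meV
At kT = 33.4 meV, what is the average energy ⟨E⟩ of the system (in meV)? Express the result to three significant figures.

23.0 meV

Eᵢ/kT = 0.25359, 1.7335, 2.4521.
Z = Σ e^(−Eᵢ/kT) = e^(−0.25359) + e^(−1.7335) + e^(−2.4521) = 0.77601 + 0.17666 + 0.086113 = 1.0388.
⟨E⟩ = Σ Eᵢ e^(−Eᵢ/kT) / Z = (8.47·0.77601 + 57.9·0.17666 + 81.9·0.086113) / 1.0388 = 23.0 meV.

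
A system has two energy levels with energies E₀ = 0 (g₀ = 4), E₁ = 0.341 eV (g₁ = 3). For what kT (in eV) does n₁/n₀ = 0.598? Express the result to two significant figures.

1.5 eV

n₁/n₀ = (g₁/g₀) exp[−(E₁−E₀)/kT] = 0.598.
⇒ (E₁−E₀)/kT = ln((3/4)/0.598) = ln(1.254) = 0.2263.
kT = 0.341 eV / 0.2263 = 1.5 eV.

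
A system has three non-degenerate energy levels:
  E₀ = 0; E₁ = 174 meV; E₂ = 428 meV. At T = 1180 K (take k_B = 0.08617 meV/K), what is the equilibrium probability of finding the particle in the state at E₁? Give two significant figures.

k_BT = 0.08617 × 1180 K = 101.7 meV.
Eᵢ/kT = 0, 1.711, 4.208.
Z = Σ e^(−Eᵢ/kT) = e^(−0) + e^(−1.711) + e^(−4.208) = 1.000 + 0.1807 + 0.01488 = 1.196.
P₁ = e^(−E₁/kT) / Z = 0.1807/1.196 = 0.15.

0.15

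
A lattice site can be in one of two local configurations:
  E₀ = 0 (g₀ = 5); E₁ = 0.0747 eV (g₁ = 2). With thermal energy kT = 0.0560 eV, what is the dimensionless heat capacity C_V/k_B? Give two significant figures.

0.15

Eᵢ/kT = 0, 1.334.
Z = Σ gᵢe^(−Eᵢ/kT) = 5·e^(−0) + 2·e^(−1.334) = 5.000 + 0.5268 = 5.527.
⟨E⟩ = 0.007120 eV, ⟨E²⟩ = 0.0005319 eV².
C_V/k_B = (⟨E²⟩ − ⟨E⟩²)/(kT)² = (0.0005319 − 0.00005069)/0.003136 = 0.15.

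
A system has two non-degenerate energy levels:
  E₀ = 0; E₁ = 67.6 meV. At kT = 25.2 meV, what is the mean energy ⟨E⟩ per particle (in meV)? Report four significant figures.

4.327 meV

Eᵢ/kT = 0, 2.68254.
Z = Σ e^(−Eᵢ/kT) = e^(−0) + e^(−2.68254) = 1.00000 + 0.0683892 = 1.06839.
⟨E⟩ = Σ Eᵢ e^(−Eᵢ/kT) / Z = (0·1.00000 + 67.6·0.0683892) / 1.06839 = 4.327 meV.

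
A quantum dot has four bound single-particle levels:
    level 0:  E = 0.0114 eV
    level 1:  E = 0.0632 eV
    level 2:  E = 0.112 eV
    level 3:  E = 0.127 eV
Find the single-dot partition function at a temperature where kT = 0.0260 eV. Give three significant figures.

Eᵢ/kT = 0.43846, 2.4308, 4.3077, 4.8846.
Z = Σ e^(−Eᵢ/kT) = e^(−0.43846) + e^(−2.4308) + e^(−4.3077) + e^(−4.8846) = 0.64503 + 0.087966 + 0.013464 + 0.0075621 = 0.75402.

Z = 0.754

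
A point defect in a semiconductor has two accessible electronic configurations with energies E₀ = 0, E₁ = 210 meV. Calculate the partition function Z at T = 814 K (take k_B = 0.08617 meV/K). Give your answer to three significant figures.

Z = 1.05

k_BT = 0.08617 × 814 K = 70.142 meV.
Eᵢ/kT = 0, 2.9939.
Z = Σ e^(−Eᵢ/kT) = e^(−0) + e^(−2.9939) = 1.0000 + 0.050092 = 1.0501.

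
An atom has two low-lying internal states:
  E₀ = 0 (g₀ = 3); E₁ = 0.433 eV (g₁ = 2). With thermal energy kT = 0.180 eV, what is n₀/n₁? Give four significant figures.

16.63

n₀/n₁ = (g₀/g₁) exp[−(E₀−E₁)/kT] = (3/2) × exp(−(-0.433 eV)/(0.180 eV)) = (3/2) × exp(2.40556) = 16.63.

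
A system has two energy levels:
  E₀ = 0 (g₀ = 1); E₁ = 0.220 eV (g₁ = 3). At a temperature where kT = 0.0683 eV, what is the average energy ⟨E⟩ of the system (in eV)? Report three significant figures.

Eᵢ/kT = 0, 3.2211.
Z = Σ gᵢe^(−Eᵢ/kT) = 1·e^(−0) + 3·e^(−3.2211) = 1.0000 + 0.11973 = 1.1197.
⟨E⟩ = Σ Eᵢ gᵢe^(−Eᵢ/kT) / Z = (0·1.0000 + 0.220·0.11973) / 1.1197 = 0.0235 eV.

0.0235 eV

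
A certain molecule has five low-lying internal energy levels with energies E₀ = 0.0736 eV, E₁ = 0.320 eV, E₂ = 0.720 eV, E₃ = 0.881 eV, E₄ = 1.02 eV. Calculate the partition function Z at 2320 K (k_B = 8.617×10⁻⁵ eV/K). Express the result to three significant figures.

k_BT = 8.617×10⁻⁵ × 2320 K = 0.19991 eV.
Eᵢ/kT = 0.36817, 1.6007, 3.6016, 4.4070, 5.1023.
Z = Σ e^(−Eᵢ/kT) = e^(−0.36817) + e^(−1.6007) + e^(−3.6016) + e^(−4.4070) + e^(−5.1023) = 0.69200 + 0.20176 + 0.027280 + 0.012192 + 0.0060827 = 0.93931.

Z = 0.939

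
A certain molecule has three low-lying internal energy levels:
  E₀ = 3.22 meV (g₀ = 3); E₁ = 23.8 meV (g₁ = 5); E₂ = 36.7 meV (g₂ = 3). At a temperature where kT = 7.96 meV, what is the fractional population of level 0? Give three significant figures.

Eᵢ/kT = 0.40452, 2.9899, 4.6106.
Z = Σ gᵢe^(−Eᵢ/kT) = 3·e^(−0.40452) + 5·e^(−2.9899) + 3·e^(−4.6106) = 2.0019 + 0.25146 + 0.029838 = 2.2832.
P₀ = g₀ e^(−E₀/kT) / Z = 2.0019/2.2832 = 0.877.

0.877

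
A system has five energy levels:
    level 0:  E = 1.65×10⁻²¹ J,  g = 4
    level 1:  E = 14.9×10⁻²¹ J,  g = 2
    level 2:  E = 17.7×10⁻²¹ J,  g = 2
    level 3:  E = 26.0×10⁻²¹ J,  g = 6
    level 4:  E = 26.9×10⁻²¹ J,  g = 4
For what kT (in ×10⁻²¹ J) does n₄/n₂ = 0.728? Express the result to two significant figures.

9.1 ×10⁻²¹ J

n₄/n₂ = (g₄/g₂) exp[−(E₄−E₂)/kT] = 0.728.
⇒ (E₄−E₂)/kT = ln((4/2)/0.728) = ln(2.747) = 1.011.
kT = 9.2 ×10⁻²¹ J / 1.011 = 9.1 ×10⁻²¹ J.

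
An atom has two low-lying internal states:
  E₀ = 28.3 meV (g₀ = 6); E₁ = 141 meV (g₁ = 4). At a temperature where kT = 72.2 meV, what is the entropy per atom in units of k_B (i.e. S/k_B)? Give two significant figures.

2.1

Eᵢ/kT = 0.3920, 1.953.
Z = Σ gᵢe^(−Eᵢ/kT) = 6·e^(−0.3920) + 4·e^(−1.953) = 4.054 + 0.5674 = 4.621.
⟨E⟩ = Σ EᵢPᵢ = 42.14 meV.
S/k_B = ln Z + ⟨E⟩/kT = ln(4.621) + 42.14/72.2 = 1.531 + 0.5837 = 2.1.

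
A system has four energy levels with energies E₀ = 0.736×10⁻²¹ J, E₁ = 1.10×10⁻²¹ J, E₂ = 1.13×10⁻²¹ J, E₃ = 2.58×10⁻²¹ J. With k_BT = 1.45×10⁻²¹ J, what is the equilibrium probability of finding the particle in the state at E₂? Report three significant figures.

Eᵢ/kT = 0.50759, 0.75862, 0.77931, 1.7793.
Z = Σ e^(−Eᵢ/kT) = e^(−0.50759) + e^(−0.75862) + e^(−0.77931) + e^(−1.7793) = 0.60194 + 0.46831 + 0.45872 + 0.16876 = 1.6977.
P₂ = e^(−E₂/kT) / Z = 0.45872/1.6977 = 0.270.

0.270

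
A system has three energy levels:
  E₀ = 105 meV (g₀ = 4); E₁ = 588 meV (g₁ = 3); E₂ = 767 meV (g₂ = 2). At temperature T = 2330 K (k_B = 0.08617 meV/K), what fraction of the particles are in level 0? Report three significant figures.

0.921

k_BT = 0.08617 × 2330 K = 200.78 meV.
Eᵢ/kT = 0.52296, 2.9286, 3.8201.
Z = Σ gᵢe^(−Eᵢ/kT) = 4·e^(−0.52296) + 3·e^(−2.9286) + 2·e^(−3.8201) = 2.3711 + 0.16042 + 0.043851 = 2.5754.
P₀ = g₀ e^(−E₀/kT) / Z = 2.3711/2.5754 = 0.921.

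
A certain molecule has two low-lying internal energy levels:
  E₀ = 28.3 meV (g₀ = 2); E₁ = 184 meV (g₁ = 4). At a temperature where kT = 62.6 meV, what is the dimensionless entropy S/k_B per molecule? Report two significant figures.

1.2

Eᵢ/kT = 0.4521, 2.939.
Z = Σ gᵢe^(−Eᵢ/kT) = 2·e^(−0.4521) + 4·e^(−2.939) = 1.273 + 0.2117 = 1.485.
⟨E⟩ = Σ EᵢPᵢ = 50.49 meV.
S/k_B = ln Z + ⟨E⟩/kT = ln(1.485) + 50.49/62.6 = 0.3954 + 0.8065 = 1.2.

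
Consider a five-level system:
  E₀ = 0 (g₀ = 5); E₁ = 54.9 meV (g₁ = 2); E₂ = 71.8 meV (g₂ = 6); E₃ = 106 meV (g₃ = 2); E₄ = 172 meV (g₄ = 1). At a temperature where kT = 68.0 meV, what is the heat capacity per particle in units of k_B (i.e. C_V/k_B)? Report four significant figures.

Eᵢ/kT = 0, 0.807353, 1.05588, 1.55882, 2.52941.
Z = Σ gᵢe^(−Eᵢ/kT) = 5·e^(−0) + 2·e^(−0.807353) + 6·e^(−1.05588) + 2·e^(−1.55882) + 1·e^(−2.52941) = 5.00000 + 0.892074 + 2.08732 + 0.420768 + 0.0797060 = 8.47987.
⟨E⟩ = 30.3254 meV, ⟨E²⟩ = 2421.63 meV².
C_V/k_B = (⟨E²⟩ − ⟨E⟩²)/(kT)² = (2421.63 − 919.630)/4624.00 = 0.3248.

0.3248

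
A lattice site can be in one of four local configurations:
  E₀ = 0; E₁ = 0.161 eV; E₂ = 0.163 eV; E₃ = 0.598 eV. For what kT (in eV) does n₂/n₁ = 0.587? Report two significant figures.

0.0038 eV

n₂/n₁ = exp[−(E₂−E₁)/kT] = 0.587.
⇒ (E₂−E₁)/kT = ln(1/0.587) = ln(1.704) = 0.5330.
kT = 0.002 eV / 0.5330 = 0.0038 eV.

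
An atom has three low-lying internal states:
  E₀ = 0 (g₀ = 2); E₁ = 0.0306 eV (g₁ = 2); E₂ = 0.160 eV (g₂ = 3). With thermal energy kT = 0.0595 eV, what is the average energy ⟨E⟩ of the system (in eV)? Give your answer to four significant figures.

0.02036 eV

Eᵢ/kT = 0, 0.514286, 2.68908.
Z = Σ gᵢe^(−Eᵢ/kT) = 2·e^(−0) + 2·e^(−0.514286) + 3·e^(−2.68908) = 2.00000 + 1.19585 + 0.203830 = 3.39968.
⟨E⟩ = Σ Eᵢ gᵢe^(−Eᵢ/kT) / Z = (0·2.00000 + 0.0306·1.19585 + 0.160·0.203830) / 3.39968 = 0.02036 eV.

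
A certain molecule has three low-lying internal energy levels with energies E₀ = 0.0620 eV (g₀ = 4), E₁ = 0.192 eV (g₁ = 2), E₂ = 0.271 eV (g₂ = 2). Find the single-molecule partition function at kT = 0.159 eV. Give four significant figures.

Eᵢ/kT = 0.389937, 1.20755, 1.70440.
Z = Σ gᵢe^(−Eᵢ/kT) = 4·e^(−0.389937) + 2·e^(−1.20755) + 2·e^(−1.70440) = 2.70840 + 0.597858 + 0.363763 = 3.67002.

Z = 3.670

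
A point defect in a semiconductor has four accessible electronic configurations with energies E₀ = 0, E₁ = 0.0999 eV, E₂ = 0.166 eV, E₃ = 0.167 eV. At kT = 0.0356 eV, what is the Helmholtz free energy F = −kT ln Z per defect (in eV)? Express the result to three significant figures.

-0.00271 eV

Eᵢ/kT = 0, 2.8062, 4.6629, 4.6910.
Z = Σ e^(−Eᵢ/kT) = e^(−0) + e^(−2.8062) + e^(−4.6629) + e^(−4.6910) = 1.0000 + 0.060434 + 0.0094390 + 0.0091775 = 1.0791.
F = −kT ln Z = −0.0356 × ln(1.0791) = −0.0356 × 0.076127 = -0.00271 eV.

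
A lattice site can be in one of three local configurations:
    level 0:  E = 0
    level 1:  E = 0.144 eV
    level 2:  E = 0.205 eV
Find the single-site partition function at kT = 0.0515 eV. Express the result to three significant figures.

Z = 1.08

Eᵢ/kT = 0, 2.7961, 3.9806.
Z = Σ e^(−Eᵢ/kT) = e^(−0) + e^(−2.7961) + e^(−3.9806) = 1.0000 + 0.061048 + 0.018674 = 1.0797.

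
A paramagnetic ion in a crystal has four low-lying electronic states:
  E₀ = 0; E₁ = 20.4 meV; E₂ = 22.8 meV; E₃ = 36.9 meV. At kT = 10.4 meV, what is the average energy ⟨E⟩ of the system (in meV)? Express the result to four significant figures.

Eᵢ/kT = 0, 1.96154, 2.19231, 3.54808.
Z = Σ e^(−Eᵢ/kT) = e^(−0) + e^(−1.96154) + e^(−2.19231) + e^(−3.54808) = 1.00000 + 0.140642 + 0.111659 + 0.0287798 = 1.28108.
⟨E⟩ = Σ Eᵢ e^(−Eᵢ/kT) / Z = (0·1.00000 + 20.4·0.140642 + 22.8·0.111659 + 36.9·0.0287798) / 1.28108 = 5.056 meV.

5.056 meV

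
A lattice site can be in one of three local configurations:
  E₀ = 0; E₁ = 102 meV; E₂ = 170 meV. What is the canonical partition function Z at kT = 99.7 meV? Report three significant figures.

Eᵢ/kT = 0, 1.0231, 1.7051.
Z = Σ e^(−Eᵢ/kT) = e^(−0) + e^(−1.0231) + e^(−1.7051) = 1.0000 + 0.35948 + 0.18175 = 1.5412.

Z = 1.54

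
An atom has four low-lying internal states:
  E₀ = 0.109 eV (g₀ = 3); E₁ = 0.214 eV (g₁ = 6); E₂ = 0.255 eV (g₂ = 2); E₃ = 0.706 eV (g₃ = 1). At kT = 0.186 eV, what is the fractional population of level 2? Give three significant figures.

Eᵢ/kT = 0.58602, 1.1505, 1.3710, 3.7957.
Z = Σ gᵢe^(−Eᵢ/kT) = 3·e^(−0.58602) + 6·e^(−1.1505) + 2·e^(−1.3710) + 1·e^(−3.7957) = 1.6696 + 1.8989 + 0.50771 + 0.022467 = 4.0987.
P₂ = g₂ e^(−E₂/kT) / Z = 0.50771/4.0987 = 0.124.

0.124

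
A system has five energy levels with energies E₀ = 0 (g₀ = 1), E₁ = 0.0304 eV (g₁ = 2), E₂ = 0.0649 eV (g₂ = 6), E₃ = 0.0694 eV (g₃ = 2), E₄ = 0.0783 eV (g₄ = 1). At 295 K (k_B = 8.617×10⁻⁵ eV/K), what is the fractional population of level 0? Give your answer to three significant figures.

k_BT = 8.617×10⁻⁵ × 295 K = 0.025420 eV.
Eᵢ/kT = 0, 1.1959, 2.5531, 2.7301, 3.0803.
Z = Σ gᵢe^(−Eᵢ/kT) = 1·e^(−0) + 2·e^(−1.1959) + 6·e^(−2.5531) + 2·e^(−2.7301) + 1·e^(−3.0803) = 1.0000 + 0.60486 + 0.46704 + 0.13043 + 0.045945 = 2.2483.
P₀ = g₀ e^(−E₀/kT) / Z = 1.0000/2.2483 = 0.445.

0.445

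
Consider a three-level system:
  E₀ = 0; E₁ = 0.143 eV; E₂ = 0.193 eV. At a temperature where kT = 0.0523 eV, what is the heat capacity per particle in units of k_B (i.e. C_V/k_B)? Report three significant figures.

Eᵢ/kT = 0, 2.7342, 3.6902.
Z = Σ e^(−Eᵢ/kT) = e^(−0) + e^(−2.7342) + e^(−3.6902) = 1.0000 + 0.064946 + 0.024967 = 1.0899.
⟨E⟩ = 0.012942 eV, ⟨E²⟩ = 0.0020718 eV².
C_V/k_B = (⟨E²⟩ − ⟨E⟩²)/(kT)² = (0.0020718 − 0.00016750)/0.0027353 = 0.696.

0.696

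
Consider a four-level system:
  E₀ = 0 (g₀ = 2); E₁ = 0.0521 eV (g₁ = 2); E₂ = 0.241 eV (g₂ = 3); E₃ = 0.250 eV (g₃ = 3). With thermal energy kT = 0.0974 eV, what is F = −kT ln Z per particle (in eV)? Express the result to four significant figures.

Eᵢ/kT = 0, 0.534908, 2.47433, 2.56674.
Z = Σ gᵢe^(−Eᵢ/kT) = 2·e^(−0) + 2·e^(−0.534908) + 3·e^(−2.47433) + 3·e^(−2.56674) = 2.00000 + 1.17145 + 0.252658 + 0.230356 = 3.65446.
F = −kT ln Z = −0.0974 × ln(3.65446) = −0.0974 × 1.29595 = -0.1262 eV.

-0.1262 eV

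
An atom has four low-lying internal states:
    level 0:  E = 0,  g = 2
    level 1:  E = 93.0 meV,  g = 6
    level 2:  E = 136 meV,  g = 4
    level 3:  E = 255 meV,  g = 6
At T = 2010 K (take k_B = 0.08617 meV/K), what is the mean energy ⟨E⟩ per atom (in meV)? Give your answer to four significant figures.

k_BT = 0.08617 × 2010 K = 173.202 meV.
Eᵢ/kT = 0, 0.536945, 0.785210, 1.47227.
Z = Σ gᵢe^(−Eᵢ/kT) = 2·e^(−0) + 6·e^(−0.536945) + 4·e^(−0.785210) + 6·e^(−1.47227) = 2.00000 + 3.50719 + 1.82410 + 1.37642 = 8.70771.
⟨E⟩ = Σ Eᵢ gᵢe^(−Eᵢ/kT) / Z = (0·2.00000 + 93.0·3.50719 + 136·1.82410 + 255·1.37642) / 8.70771 = 106.3 meV.

106.3 meV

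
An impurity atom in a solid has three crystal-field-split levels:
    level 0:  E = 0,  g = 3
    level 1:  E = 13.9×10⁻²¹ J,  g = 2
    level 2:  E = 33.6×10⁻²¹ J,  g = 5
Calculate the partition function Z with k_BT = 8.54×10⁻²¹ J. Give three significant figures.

Eᵢ/kT = 0, 1.6276, 3.9344.
Z = Σ gᵢe^(−Eᵢ/kT) = 3·e^(−0) + 2·e^(−1.6276) + 5·e^(−3.9344) = 3.0000 + 0.39280 + 0.097787 = 3.4906.

Z = 3.49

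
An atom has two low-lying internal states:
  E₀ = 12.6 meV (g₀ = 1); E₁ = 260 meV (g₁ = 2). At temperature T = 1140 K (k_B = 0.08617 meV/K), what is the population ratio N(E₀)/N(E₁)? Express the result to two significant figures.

6.2

k_BT = 0.08617 × 1140 K = 98.23 meV.
n₀/n₁ = (g₀/g₁) exp[−(E₀−E₁)/kT] = (1/2) × exp(−(-247.4 meV)/(98.23 meV)) = (1/2) × exp(2.519) = 6.2.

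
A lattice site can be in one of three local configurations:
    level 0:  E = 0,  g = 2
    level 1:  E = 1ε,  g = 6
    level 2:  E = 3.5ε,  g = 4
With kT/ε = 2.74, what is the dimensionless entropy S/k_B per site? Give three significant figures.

Eᵢ/kT = 0, 0.36496, 1.2774.
Z = Σ gᵢe^(−Eᵢ/kT) = 2·e^(−0) + 6·e^(−0.36496) + 4·e^(−1.2774) = 2.0000 + 4.1653 + 1.1150 = 7.2803.
⟨E⟩ = Σ EᵢPᵢ = 1.1082 ε.
S/k_B = ln Z + ⟨E⟩/kT = ln(7.2803) + 1.1082/2.74 = 1.9852 + 0.40445 = 2.39.

2.39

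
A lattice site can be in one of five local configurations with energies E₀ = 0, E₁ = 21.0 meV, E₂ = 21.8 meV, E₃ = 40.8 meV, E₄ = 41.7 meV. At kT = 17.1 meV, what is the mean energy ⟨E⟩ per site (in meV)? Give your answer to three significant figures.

Eᵢ/kT = 0, 1.2281, 1.2749, 2.3860, 2.4386.
Z = Σ e^(−Eᵢ/kT) = e^(−0) + e^(−1.2281) + e^(−1.2749) + e^(−2.3860) + e^(−2.4386) = 1.0000 + 0.29285 + 0.27946 + 0.091997 + 0.087283 = 1.7516.
⟨E⟩ = Σ Eᵢ e^(−Eᵢ/kT) / Z = (0·1.0000 + 21.0·0.29285 + 21.8·0.27946 + 40.8·0.091997 + 41.7·0.087283) / 1.7516 = 11.2 meV.

11.2 meV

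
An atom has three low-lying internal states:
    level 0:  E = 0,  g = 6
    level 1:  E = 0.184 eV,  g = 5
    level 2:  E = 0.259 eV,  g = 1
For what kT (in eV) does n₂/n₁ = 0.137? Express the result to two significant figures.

0.20 eV

n₂/n₁ = (g₂/g₁) exp[−(E₂−E₁)/kT] = 0.137.
⇒ (E₂−E₁)/kT = ln((1/5)/0.137) = ln(1.460) = 0.3784.
kT = 0.075 eV / 0.3784 = 0.20 eV.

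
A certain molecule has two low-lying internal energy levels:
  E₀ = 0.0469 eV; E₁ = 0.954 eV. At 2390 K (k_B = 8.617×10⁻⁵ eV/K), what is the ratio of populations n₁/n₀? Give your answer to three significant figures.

k_BT = 8.617×10⁻⁵ × 2390 K = 0.20595 eV.
n₁/n₀ = exp[−(E₁−E₀)/kT] = exp(−(0.9071 eV)/(0.20595 eV)) = exp(-4.4045) = 0.0122.

0.0122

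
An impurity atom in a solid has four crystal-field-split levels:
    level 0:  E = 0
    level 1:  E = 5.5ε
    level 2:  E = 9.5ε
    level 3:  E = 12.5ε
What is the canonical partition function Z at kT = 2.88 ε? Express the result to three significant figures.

Z = 1.20

Eᵢ/kT = 0, 1.9097, 3.2986, 4.3403.
Z = Σ e^(−Eᵢ/kT) = e^(−0) + e^(−1.9097) + e^(−3.2986) + e^(−4.3403) = 1.0000 + 0.14812 + 0.036935 + 0.013033 = 1.1981.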